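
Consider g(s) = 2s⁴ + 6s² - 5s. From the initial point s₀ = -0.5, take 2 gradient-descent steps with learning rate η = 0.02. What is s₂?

-0.09478784

g′(s) = 8s³ + 12s - 5
s₁ = -0.5 − 0.02·(-12) = -0.26
s₂ = -0.26 − 0.02·(-8.260608) = -0.09478784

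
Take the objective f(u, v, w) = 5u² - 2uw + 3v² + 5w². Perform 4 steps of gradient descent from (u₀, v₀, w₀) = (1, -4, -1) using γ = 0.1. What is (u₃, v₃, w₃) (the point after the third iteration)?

∇f = (10u - 2w, 6v, -2u + 10w)
Step 1: at (1, -4, -1), ∇f = (12, -24, -12) → (1, -4, -1) − 0.1·(12, -24, -12) = (-0.2, -1.6, 0.2)
Step 2: at (-0.2, -1.6, 0.2), ∇f = (-2.4, -9.6, 2.4) → (-0.2, -1.6, 0.2) − 0.1·(-2.4, -9.6, 2.4) = (0.04, -0.64, -0.04)
Step 3: at (0.04, -0.64, -0.04), ∇f = (0.48, -3.84, -0.48) → (0.04, -0.64, -0.04) − 0.1·(0.48, -3.84, -0.48) = (-0.008, -0.256, 0.008)

(-0.008, -0.256, 0.008)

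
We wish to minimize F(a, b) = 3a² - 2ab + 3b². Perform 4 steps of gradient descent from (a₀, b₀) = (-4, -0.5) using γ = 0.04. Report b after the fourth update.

∇F = (6a - 2b, -2a + 6b)
Step 1: at (-4, -0.5), ∇F = (-23, 5) → (-4, -0.5) − 0.04·(-23, 5) = (-3.08, -0.7)
Step 2: at (-3.08, -0.7), ∇F = (-17.08, 1.96) → (-3.08, -0.7) − 0.04·(-17.08, 1.96) = (-2.3968, -0.7784)
Step 3: at (-2.3968, -0.7784), ∇F = (-12.824, 0.1232) → (-2.3968, -0.7784) − 0.04·(-12.824, 0.1232) = (-1.88384, -0.783328)
Step 4: at (-1.88384, -0.783328), ∇F = (-9.736384, -0.932288) → (-1.88384, -0.783328) − 0.04·(-9.736384, -0.932288) = (-1.49438464, -0.74603648)
b = -0.74603648

-0.74603648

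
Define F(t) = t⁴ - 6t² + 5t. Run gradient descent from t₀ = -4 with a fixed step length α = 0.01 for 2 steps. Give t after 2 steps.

-1.95058508

F′(t) = 4t³ - 12t + 5
Step 1: F′(-4) = -203; t₁ = -4 − 0.01·(-203) = -1.97
Step 2: F′(-1.97) = -1.941492; t₂ = -1.97 − 0.01·(-1.941492) = -1.95058508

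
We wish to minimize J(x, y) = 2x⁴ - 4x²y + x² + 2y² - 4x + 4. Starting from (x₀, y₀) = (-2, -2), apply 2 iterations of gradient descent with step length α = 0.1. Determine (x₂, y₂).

∇J = (8x³ - 8xy + 2x - 4, -4x² + 4y)
Step 1: at (-2, -2), ∇J = (-104, -24) → (-2, -2) − 0.1·(-104, -24) = (8.4, 0.4)
Step 2: at (8.4, 0.4), ∇J = (4727.552, -280.64) → (8.4, 0.4) − 0.1·(4727.552, -280.64) = (-464.3552, 28.464)

(-464.3552, 28.464)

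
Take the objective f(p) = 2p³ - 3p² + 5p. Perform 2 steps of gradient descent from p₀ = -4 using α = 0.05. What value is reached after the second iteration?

-45.09375

f′(p) = 6p² - 6p + 5
p₁ = -4 − 0.05·125 = -10.25
p₂ = -10.25 − 0.05·696.875 = -45.09375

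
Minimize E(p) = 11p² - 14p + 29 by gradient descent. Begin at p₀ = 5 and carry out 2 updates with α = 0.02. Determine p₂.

2.0048

E′(p) = 22p - 14
p₁ = 5 − 0.02·96 = 3.08
p₂ = 3.08 − 0.02·53.76 = 2.0048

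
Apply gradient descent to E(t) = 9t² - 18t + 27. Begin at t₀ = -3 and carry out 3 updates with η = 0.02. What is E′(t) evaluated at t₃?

E′(t) = 18t - 18
t₁ = -3 − 0.02·(-72) = -1.56
t₂ = -1.56 − 0.02·(-46.08) = -0.6384
t₃ = -0.6384 − 0.02·(-29.4912) = -0.048576
E′(t) at (-0.048576) = -18.874368

-18.874368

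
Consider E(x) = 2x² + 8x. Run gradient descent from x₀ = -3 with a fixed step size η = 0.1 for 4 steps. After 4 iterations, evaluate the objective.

E′(x) = 4x + 8
x₁ = -3 − 0.1·(-4) = -2.6
x₂ = -2.6 − 0.1·(-2.4) = -2.36
x₃ = -2.36 − 0.1·(-1.44) = -2.216
x₄ = -2.216 − 0.1·(-0.864) = -2.1296
E(-2.1296) = -7.96640768

-7.96640768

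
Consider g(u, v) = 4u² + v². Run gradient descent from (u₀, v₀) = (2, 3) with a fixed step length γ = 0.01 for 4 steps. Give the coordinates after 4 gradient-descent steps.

(1.43278592, 2.76710448)

∇g = (8u, 2v)
Step 1: at (2, 3), ∇g = (16, 6) → (2, 3) − 0.01·(16, 6) = (1.84, 2.94)
Step 2: at (1.84, 2.94), ∇g = (14.72, 5.88) → (1.84, 2.94) − 0.01·(14.72, 5.88) = (1.6928, 2.8812)
Step 3: at (1.6928, 2.8812), ∇g = (13.5424, 5.7624) → (1.6928, 2.8812) − 0.01·(13.5424, 5.7624) = (1.557376, 2.823576)
Step 4: at (1.557376, 2.823576), ∇g = (12.459008, 5.647152) → (1.557376, 2.823576) − 0.01·(12.459008, 5.647152) = (1.43278592, 2.76710448)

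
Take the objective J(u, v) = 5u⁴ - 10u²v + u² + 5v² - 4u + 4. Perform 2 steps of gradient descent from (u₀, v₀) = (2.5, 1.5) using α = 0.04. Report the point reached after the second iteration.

(253.6653312, 21.86464)

∇J = (20u³ - 20uv + 2u - 4, -10u² + 10v)
(u₁, v₁) = (2.5, 1.5) − 0.04·(238.5, -47.5) = (-7.04, 3.4)
(u₂, v₂) = (-7.04, 3.4) − 0.04·(-6517.63328, -461.616) = (253.6653312, 21.86464)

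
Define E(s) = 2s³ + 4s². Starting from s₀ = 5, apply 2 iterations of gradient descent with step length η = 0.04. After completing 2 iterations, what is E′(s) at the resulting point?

E′(s) = 6s² + 8s
Step 1: E′(5) = 190; s₁ = 5 − 0.04·190 = -2.6
Step 2: E′(-2.6) = 19.76; s₂ = -2.6 − 0.04·19.76 = -3.3904
E′(s) at (-3.3904) = 41.84567296

41.84567296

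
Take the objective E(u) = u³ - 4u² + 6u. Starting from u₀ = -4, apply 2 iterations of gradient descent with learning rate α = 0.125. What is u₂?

E′(u) = 3u² - 8u + 6
u₁ = -4 − 0.125·86 = -14.75
u₂ = -14.75 − 0.125·776.6875 = -111.8359375

-111.8359375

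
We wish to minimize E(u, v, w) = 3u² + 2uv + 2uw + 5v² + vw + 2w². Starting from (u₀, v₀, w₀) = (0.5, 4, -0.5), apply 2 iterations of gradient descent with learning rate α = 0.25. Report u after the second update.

∇E = (6u + 2v + 2w, 2u + 10v + w, 2u + v + 4w)
Step 1: at (0.5, 4, -0.5), ∇E = (10, 40.5, 3) → (0.5, 4, -0.5) − 0.25·(10, 40.5, 3) = (-2, -6.125, -1.25)
Step 2: at (-2, -6.125, -1.25), ∇E = (-26.75, -66.5, -15.125) → (-2, -6.125, -1.25) − 0.25·(-26.75, -66.5, -15.125) = (4.6875, 10.5, 2.53125)
u = 4.6875

4.6875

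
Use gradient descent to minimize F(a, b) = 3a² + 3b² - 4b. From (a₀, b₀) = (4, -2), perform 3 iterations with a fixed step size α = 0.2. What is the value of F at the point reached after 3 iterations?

∇F = (6a, 6b - 4)
(a₁, b₁) = (4, -2) − 0.2·(24, -16) = (-0.8, 1.2)
(a₂, b₂) = (-0.8, 1.2) − 0.2·(-4.8, 3.2) = (0.16, 0.56)
(a₃, b₃) = (0.16, 0.56) − 0.2·(0.96, -0.64) = (-0.032, 0.688)
F(-0.032, 0.688) = -1.328896

-1.328896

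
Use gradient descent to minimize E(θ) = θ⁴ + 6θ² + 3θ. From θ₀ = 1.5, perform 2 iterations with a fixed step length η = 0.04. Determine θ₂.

E′(θ) = 4θ³ + 12θ + 3
θ₁ = 1.5 − 0.04·34.5 = 0.12
θ₂ = 0.12 − 0.04·4.446912 = -0.05787648

-0.05787648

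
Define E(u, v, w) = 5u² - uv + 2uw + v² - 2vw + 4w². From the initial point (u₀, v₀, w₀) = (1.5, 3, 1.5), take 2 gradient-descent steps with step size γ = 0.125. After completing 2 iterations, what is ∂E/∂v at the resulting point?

2.3671875

∇E = (10u - v + 2w, -u + 2v - 2w, 2u - 2v + 8w)
(u₁, v₁, w₁) = (1.5, 3, 1.5) − 0.125·(15, 1.5, 9) = (-0.375, 2.8125, 0.375)
(u₂, v₂, w₂) = (-0.375, 2.8125, 0.375) − 0.125·(-5.8125, 5.25, -3.375) = (0.3515625, 2.15625, 0.796875)
∂E/∂v at (0.3515625, 2.15625, 0.796875) = 2.3671875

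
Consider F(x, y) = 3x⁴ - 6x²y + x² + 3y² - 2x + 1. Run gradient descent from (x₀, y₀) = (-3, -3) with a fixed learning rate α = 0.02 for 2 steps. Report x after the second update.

-43.3904

∇F = (12x³ - 12xy + 2x - 2, -6x² + 6y)
(x₁, y₁) = (-3, -3) − 0.02·(-440, -72) = (5.8, -1.56)
(x₂, y₂) = (5.8, -1.56) − 0.02·(2459.52, -211.2) = (-43.3904, 2.664)
x = -43.3904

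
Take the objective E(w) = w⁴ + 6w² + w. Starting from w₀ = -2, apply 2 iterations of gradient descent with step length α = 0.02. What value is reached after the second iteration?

-0.64568

E′(w) = 4w³ + 12w + 1
Step 1: E′(-2) = -55; w₁ = -2 − 0.02·(-55) = -0.9
Step 2: E′(-0.9) = -12.716; w₂ = -0.9 − 0.02·(-12.716) = -0.64568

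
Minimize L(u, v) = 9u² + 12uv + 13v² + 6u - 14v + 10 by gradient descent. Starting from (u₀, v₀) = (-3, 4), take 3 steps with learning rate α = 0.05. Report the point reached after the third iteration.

∇L = (18u + 12v + 6, 12u + 26v - 14)
(u₁, v₁) = (-3, 4) − 0.05·(0, 54) = (-3, 1.3)
(u₂, v₂) = (-3, 1.3) − 0.05·(-32.4, -16.2) = (-1.38, 2.11)
(u₃, v₃) = (-1.38, 2.11) − 0.05·(6.48, 24.3) = (-1.704, 0.895)

(-1.704, 0.895)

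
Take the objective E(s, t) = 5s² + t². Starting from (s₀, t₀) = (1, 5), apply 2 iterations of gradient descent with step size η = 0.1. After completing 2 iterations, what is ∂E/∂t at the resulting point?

∇E = (10s, 2t)
(s₁, t₁) = (1, 5) − 0.1·(10, 10) = (0, 4)
(s₂, t₂) = (0, 4) − 0.1·(0, 8) = (0, 3.2)
∂E/∂t at (0, 3.2) = 6.4

6.4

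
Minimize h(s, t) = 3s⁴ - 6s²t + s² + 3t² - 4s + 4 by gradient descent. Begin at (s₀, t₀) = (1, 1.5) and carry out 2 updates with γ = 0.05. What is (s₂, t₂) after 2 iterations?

(0.9476, 1.533)

∇h = (12s³ - 12st + 2s - 4, -6s² + 6t)
Step 1: at (1, 1.5), ∇h = (-8, 3) → (1, 1.5) − 0.05·(-8, 3) = (1.4, 1.35)
Step 2: at (1.4, 1.35), ∇h = (9.048, -3.66) → (1.4, 1.35) − 0.05·(9.048, -3.66) = (0.9476, 1.533)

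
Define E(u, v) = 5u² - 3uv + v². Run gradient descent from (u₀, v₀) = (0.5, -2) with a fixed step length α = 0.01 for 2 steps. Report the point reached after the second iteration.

∇E = (10u - 3v, -3u + 2v)
(u₁, v₁) = (0.5, -2) − 0.01·(11, -5.5) = (0.39, -1.945)
(u₂, v₂) = (0.39, -1.945) − 0.01·(9.735, -5.06) = (0.29265, -1.8944)

(0.29265, -1.8944)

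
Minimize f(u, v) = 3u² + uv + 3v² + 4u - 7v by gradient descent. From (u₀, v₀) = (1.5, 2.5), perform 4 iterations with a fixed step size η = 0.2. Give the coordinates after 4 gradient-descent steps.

(-0.84, 1.36)

∇f = (6u + v + 4, u + 6v - 7)
(u₁, v₁) = (1.5, 2.5) − 0.2·(15.5, 9.5) = (-1.6, 0.6)
(u₂, v₂) = (-1.6, 0.6) − 0.2·(-5, -5) = (-0.6, 1.6)
(u₃, v₃) = (-0.6, 1.6) − 0.2·(2, 2) = (-1, 1.2)
(u₄, v₄) = (-1, 1.2) − 0.2·(-0.8, -0.8) = (-0.84, 1.36)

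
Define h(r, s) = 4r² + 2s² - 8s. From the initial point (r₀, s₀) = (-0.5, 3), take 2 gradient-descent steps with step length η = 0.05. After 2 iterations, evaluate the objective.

∇h = (8r, 4s - 8)
(r₁, s₁) = (-0.5, 3) − 0.05·(-4, 4) = (-0.3, 2.8)
(r₂, s₂) = (-0.3, 2.8) − 0.05·(-2.4, 3.2) = (-0.18, 2.64)
h(-0.18, 2.64) = -7.0512

-7.0512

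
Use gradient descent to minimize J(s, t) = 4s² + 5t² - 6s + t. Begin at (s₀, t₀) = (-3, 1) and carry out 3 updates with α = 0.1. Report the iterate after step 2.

(0.6, -0.1)

∇J = (8s - 6, 10t + 1)
Step 1: at (-3, 1), ∇J = (-30, 11) → (-3, 1) − 0.1·(-30, 11) = (0, -0.1)
Step 2: at (0, -0.1), ∇J = (-6, 0) → (0, -0.1) − 0.1·(-6, 0) = (0.6, -0.1)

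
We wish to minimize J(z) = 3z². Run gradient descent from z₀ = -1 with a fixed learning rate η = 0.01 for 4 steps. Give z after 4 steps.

-0.78074896

J′(z) = 6z
Step 1: J′(-1) = -6; z₁ = -1 − 0.01·(-6) = -0.94
Step 2: J′(-0.94) = -5.64; z₂ = -0.94 − 0.01·(-5.64) = -0.8836
Step 3: J′(-0.8836) = -5.3016; z₃ = -0.8836 − 0.01·(-5.3016) = -0.830584
Step 4: J′(-0.830584) = -4.983504; z₄ = -0.830584 − 0.01·(-4.983504) = -0.78074896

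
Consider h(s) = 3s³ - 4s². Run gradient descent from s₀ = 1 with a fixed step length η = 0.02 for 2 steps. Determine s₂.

0.963928

h′(s) = 9s² - 8s
s₁ = 1 − 0.02·1 = 0.98
s₂ = 0.98 − 0.02·0.8036 = 0.963928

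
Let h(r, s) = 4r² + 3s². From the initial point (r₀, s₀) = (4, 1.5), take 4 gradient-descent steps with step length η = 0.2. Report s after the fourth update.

0.0024

∇h = (8r, 6s)
Step 1: at (4, 1.5), ∇h = (32, 9) → (4, 1.5) − 0.2·(32, 9) = (-2.4, -0.3)
Step 2: at (-2.4, -0.3), ∇h = (-19.2, -1.8) → (-2.4, -0.3) − 0.2·(-19.2, -1.8) = (1.44, 0.06)
Step 3: at (1.44, 0.06), ∇h = (11.52, 0.36) → (1.44, 0.06) − 0.2·(11.52, 0.36) = (-0.864, -0.012)
Step 4: at (-0.864, -0.012), ∇h = (-6.912, -0.072) → (-0.864, -0.012) − 0.2·(-6.912, -0.072) = (0.5184, 0.0024)
s = 0.0024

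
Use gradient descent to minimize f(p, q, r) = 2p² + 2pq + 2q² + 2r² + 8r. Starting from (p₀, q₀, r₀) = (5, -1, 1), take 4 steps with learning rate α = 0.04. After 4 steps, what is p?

∇f = (4p + 2q, 2p + 4q, 4r + 8)
Step 1: at (5, -1, 1), ∇f = (18, 6, 12) → (5, -1, 1) − 0.04·(18, 6, 12) = (4.28, -1.24, 0.52)
Step 2: at (4.28, -1.24, 0.52), ∇f = (14.64, 3.6, 10.08) → (4.28, -1.24, 0.52) − 0.04·(14.64, 3.6, 10.08) = (3.6944, -1.384, 0.1168)
Step 3: at (3.6944, -1.384, 0.1168), ∇f = (12.0096, 1.8528, 8.4672) → (3.6944, -1.384, 0.1168) − 0.04·(12.0096, 1.8528, 8.4672) = (3.214016, -1.458112, -0.221888)
Step 4: at (3.214016, -1.458112, -0.221888), ∇f = (9.93984, 0.595584, 7.112448) → (3.214016, -1.458112, -0.221888) − 0.04·(9.93984, 0.595584, 7.112448) = (2.8164224, -1.48193536, -0.50638592)
p = 2.8164224

2.8164224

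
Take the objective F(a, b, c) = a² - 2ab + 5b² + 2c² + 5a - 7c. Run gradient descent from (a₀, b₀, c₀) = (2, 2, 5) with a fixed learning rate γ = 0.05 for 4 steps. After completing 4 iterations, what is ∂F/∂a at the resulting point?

∇F = (2a - 2b + 5, -2a + 10b, 4c - 7)
(a₁, b₁, c₁) = (2, 2, 5) − 0.05·(5, 16, 13) = (1.75, 1.2, 4.35)
(a₂, b₂, c₂) = (1.75, 1.2, 4.35) − 0.05·(6.1, 8.5, 10.4) = (1.445, 0.775, 3.83)
(a₃, b₃, c₃) = (1.445, 0.775, 3.83) − 0.05·(6.34, 4.86, 8.32) = (1.128, 0.532, 3.414)
(a₄, b₄, c₄) = (1.128, 0.532, 3.414) − 0.05·(6.192, 3.064, 6.656) = (0.8184, 0.3788, 3.0812)
∂F/∂a at (0.8184, 0.3788, 3.0812) = 5.8792

5.8792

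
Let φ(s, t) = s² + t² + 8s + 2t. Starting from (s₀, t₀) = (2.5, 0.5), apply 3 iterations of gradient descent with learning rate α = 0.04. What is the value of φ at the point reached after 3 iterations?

∇φ = (2s + 8, 2t + 2)
(s₁, t₁) = (2.5, 0.5) − 0.04·(13, 3) = (1.98, 0.38)
(s₂, t₂) = (1.98, 0.38) − 0.04·(11.96, 2.76) = (1.5016, 0.2696)
(s₃, t₃) = (1.5016, 0.2696) − 0.04·(11.0032, 2.5392) = (1.061472, 0.168032)
φ(1.061472, 0.168032) = 9.982797559808

9.982797559808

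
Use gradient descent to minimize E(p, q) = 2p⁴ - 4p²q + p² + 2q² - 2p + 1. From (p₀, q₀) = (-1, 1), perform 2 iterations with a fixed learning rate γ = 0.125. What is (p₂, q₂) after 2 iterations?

∇E = (8p³ - 8pq + 2p - 2, -4p² + 4q)
(p₁, q₁) = (-1, 1) − 0.125·(-4, 0) = (-0.5, 1)
(p₂, q₂) = (-0.5, 1) − 0.125·(0, 3) = (-0.5, 0.625)

(-0.5, 0.625)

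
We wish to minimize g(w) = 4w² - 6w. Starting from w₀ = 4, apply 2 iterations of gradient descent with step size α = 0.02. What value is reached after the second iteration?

3.0432

g′(w) = 8w - 6
w₁ = 4 − 0.02·26 = 3.48
w₂ = 3.48 − 0.02·21.84 = 3.0432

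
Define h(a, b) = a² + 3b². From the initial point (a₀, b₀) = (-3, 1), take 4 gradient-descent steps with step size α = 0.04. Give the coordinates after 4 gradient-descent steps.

(-2.14917888, 0.33362176)

∇h = (2a, 6b)
Step 1: at (-3, 1), ∇h = (-6, 6) → (-3, 1) − 0.04·(-6, 6) = (-2.76, 0.76)
Step 2: at (-2.76, 0.76), ∇h = (-5.52, 4.56) → (-2.76, 0.76) − 0.04·(-5.52, 4.56) = (-2.5392, 0.5776)
Step 3: at (-2.5392, 0.5776), ∇h = (-5.0784, 3.4656) → (-2.5392, 0.5776) − 0.04·(-5.0784, 3.4656) = (-2.336064, 0.438976)
Step 4: at (-2.336064, 0.438976), ∇h = (-4.672128, 2.633856) → (-2.336064, 0.438976) − 0.04·(-4.672128, 2.633856) = (-2.14917888, 0.33362176)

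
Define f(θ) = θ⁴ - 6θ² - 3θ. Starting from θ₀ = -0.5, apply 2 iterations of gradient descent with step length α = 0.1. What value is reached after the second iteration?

f′(θ) = 4θ³ - 12θ - 3
θ₁ = -0.5 − 0.1·2.5 = -0.75
θ₂ = -0.75 − 0.1·4.3125 = -1.18125

-1.18125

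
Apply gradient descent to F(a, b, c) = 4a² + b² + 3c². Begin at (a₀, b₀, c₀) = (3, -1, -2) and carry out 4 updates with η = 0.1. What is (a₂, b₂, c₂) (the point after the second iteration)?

(0.12, -0.64, -0.32)

∇F = (8a, 2b, 6c)
(a₁, b₁, c₁) = (3, -1, -2) − 0.1·(24, -2, -12) = (0.6, -0.8, -0.8)
(a₂, b₂, c₂) = (0.6, -0.8, -0.8) − 0.1·(4.8, -1.6, -4.8) = (0.12, -0.64, -0.32)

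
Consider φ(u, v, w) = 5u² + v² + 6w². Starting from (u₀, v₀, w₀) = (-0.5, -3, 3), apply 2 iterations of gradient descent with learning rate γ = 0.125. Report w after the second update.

∇φ = (10u, 2v, 12w)
Step 1: at (-0.5, -3, 3), ∇φ = (-5, -6, 36) → (-0.5, -3, 3) − 0.125·(-5, -6, 36) = (0.125, -2.25, -1.5)
Step 2: at (0.125, -2.25, -1.5), ∇φ = (1.25, -4.5, -18) → (0.125, -2.25, -1.5) − 0.125·(1.25, -4.5, -18) = (-0.03125, -1.6875, 0.75)
w = 0.75

0.75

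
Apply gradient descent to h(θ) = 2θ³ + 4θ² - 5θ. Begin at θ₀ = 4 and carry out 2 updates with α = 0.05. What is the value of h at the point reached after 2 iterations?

h′(θ) = 6θ² + 8θ - 5
θ₁ = 4 − 0.05·123 = -2.15
θ₂ = -2.15 − 0.05·5.535 = -2.42675
h(-2.42675) = 7.10738986740625

7.10738986740625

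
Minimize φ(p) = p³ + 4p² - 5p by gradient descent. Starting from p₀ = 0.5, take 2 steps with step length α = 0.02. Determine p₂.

φ′(p) = 3p² + 8p - 5
p₁ = 0.5 − 0.02·(-0.25) = 0.505
p₂ = 0.505 − 0.02·(-0.194925) = 0.5088985

0.5088985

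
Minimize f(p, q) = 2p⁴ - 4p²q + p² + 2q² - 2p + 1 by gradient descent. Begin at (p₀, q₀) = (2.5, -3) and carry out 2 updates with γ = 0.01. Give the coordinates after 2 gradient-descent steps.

(0.47808576, -2.509424)

∇f = (8p³ - 8pq + 2p - 2, -4p² + 4q)
(p₁, q₁) = (2.5, -3) − 0.01·(188, -37) = (0.62, -2.63)
(p₂, q₂) = (0.62, -2.63) − 0.01·(14.191424, -12.0576) = (0.47808576, -2.509424)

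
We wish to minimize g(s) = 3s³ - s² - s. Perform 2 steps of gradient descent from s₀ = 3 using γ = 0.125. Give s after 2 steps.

g′(s) = 9s² - 2s - 1
Step 1: g′(3) = 74; s₁ = 3 − 0.125·74 = -6.25
Step 2: g′(-6.25) = 363.0625; s₂ = -6.25 − 0.125·363.0625 = -51.6328125

-51.6328125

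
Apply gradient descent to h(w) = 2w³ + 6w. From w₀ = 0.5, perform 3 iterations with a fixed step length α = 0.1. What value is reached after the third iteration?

h′(w) = 6w² + 6
Step 1: h′(0.5) = 7.5; w₁ = 0.5 − 0.1·7.5 = -0.25
Step 2: h′(-0.25) = 6.375; w₂ = -0.25 − 0.1·6.375 = -0.8875
Step 3: h′(-0.8875) = 10.7259375; w₃ = -0.8875 − 0.1·10.7259375 = -1.96009375

-1.96009375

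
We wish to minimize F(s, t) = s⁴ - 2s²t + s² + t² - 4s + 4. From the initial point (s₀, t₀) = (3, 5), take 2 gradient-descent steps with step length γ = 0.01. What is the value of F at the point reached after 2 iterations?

∇F = (4s³ - 4st + 2s - 4, -2s² + 2t)
Step 1: at (3, 5), ∇F = (50, -8) → (3, 5) − 0.01·(50, -8) = (2.5, 5.08)
Step 2: at (2.5, 5.08), ∇F = (12.7, -2.34) → (2.5, 5.08) − 0.01·(12.7, -2.34) = (2.373, 5.1034)
F(2.373, 5.1034) = 0.417626897441

0.417626897441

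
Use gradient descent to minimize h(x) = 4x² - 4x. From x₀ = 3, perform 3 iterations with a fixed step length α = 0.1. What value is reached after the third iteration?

0.52

h′(x) = 8x - 4
Step 1: h′(3) = 20; x₁ = 3 − 0.1·20 = 1
Step 2: h′(1) = 4; x₂ = 1 − 0.1·4 = 0.6
Step 3: h′(0.6) = 0.8; x₃ = 0.6 − 0.1·0.8 = 0.52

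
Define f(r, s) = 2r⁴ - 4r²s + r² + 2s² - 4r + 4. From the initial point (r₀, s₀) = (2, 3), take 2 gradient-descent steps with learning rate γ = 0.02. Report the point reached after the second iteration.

(1.76204288, 3.059392)

∇f = (8r³ - 8rs + 2r - 4, -4r² + 4s)
Step 1: at (2, 3), ∇f = (16, -4) → (2, 3) − 0.02·(16, -4) = (1.68, 3.08)
Step 2: at (1.68, 3.08), ∇f = (-4.102144, 1.0304) → (1.68, 3.08) − 0.02·(-4.102144, 1.0304) = (1.76204288, 3.059392)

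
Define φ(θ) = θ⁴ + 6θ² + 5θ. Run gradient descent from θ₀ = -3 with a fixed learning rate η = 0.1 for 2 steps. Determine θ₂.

φ′(θ) = 4θ³ + 12θ + 5
Step 1: φ′(-3) = -139; θ₁ = -3 − 0.1·(-139) = 10.9
Step 2: φ′(10.9) = 5315.916; θ₂ = 10.9 − 0.1·5315.916 = -520.6916

-520.6916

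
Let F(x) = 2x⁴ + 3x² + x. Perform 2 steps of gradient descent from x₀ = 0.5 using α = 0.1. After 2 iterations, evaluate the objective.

-0.0698

F′(x) = 8x³ + 6x + 1
Step 1: F′(0.5) = 5; x₁ = 0.5 − 0.1·5 = 0
Step 2: F′(0) = 1; x₂ = 0 − 0.1·1 = -0.1
F(-0.1) = -0.0698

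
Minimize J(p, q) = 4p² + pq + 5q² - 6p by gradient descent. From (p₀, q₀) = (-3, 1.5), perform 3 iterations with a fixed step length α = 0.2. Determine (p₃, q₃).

∇J = (8p + q - 6, p + 10q)
(p₁, q₁) = (-3, 1.5) − 0.2·(-28.5, 12) = (2.7, -0.9)
(p₂, q₂) = (2.7, -0.9) − 0.2·(14.7, -6.3) = (-0.24, 0.36)
(p₃, q₃) = (-0.24, 0.36) − 0.2·(-7.56, 3.36) = (1.272, -0.312)

(1.272, -0.312)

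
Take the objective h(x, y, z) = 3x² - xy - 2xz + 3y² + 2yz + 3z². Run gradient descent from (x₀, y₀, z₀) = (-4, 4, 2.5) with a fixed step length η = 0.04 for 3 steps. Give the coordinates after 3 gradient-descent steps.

(-1.274432, 1.274432, 0.10928)

∇h = (6x - y - 2z, -x + 6y + 2z, -2x + 2y + 6z)
(x₁, y₁, z₁) = (-4, 4, 2.5) − 0.04·(-33, 33, 31) = (-2.68, 2.68, 1.26)
(x₂, y₂, z₂) = (-2.68, 2.68, 1.26) − 0.04·(-21.28, 21.28, 18.28) = (-1.8288, 1.8288, 0.5288)
(x₃, y₃, z₃) = (-1.8288, 1.8288, 0.5288) − 0.04·(-13.8592, 13.8592, 10.488) = (-1.274432, 1.274432, 0.10928)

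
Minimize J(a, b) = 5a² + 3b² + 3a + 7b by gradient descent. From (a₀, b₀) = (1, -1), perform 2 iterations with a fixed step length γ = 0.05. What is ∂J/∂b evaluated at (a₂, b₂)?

0.49

∇J = (10a + 3, 6b + 7)
Step 1: at (1, -1), ∇J = (13, 1) → (1, -1) − 0.05·(13, 1) = (0.35, -1.05)
Step 2: at (0.35, -1.05), ∇J = (6.5, 0.7) → (0.35, -1.05) − 0.05·(6.5, 0.7) = (0.025, -1.085)
∂J/∂b at (0.025, -1.085) = 0.49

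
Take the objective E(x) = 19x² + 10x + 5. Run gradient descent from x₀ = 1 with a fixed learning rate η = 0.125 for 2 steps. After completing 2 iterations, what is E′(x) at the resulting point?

E′(x) = 38x + 10
Step 1: E′(1) = 48; x₁ = 1 − 0.125·48 = -5
Step 2: E′(-5) = -180; x₂ = -5 − 0.125·(-180) = 17.5
E′(x) at (17.5) = 675

675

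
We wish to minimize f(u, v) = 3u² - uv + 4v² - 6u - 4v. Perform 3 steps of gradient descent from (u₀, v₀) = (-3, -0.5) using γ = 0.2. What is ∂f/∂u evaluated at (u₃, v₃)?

∇f = (6u - v - 6, -u + 8v - 4)
Step 1: at (-3, -0.5), ∇f = (-23.5, -5) → (-3, -0.5) − 0.2·(-23.5, -5) = (1.7, 0.5)
Step 2: at (1.7, 0.5), ∇f = (3.7, -1.7) → (1.7, 0.5) − 0.2·(3.7, -1.7) = (0.96, 0.84)
Step 3: at (0.96, 0.84), ∇f = (-1.08, 1.76) → (0.96, 0.84) − 0.2·(-1.08, 1.76) = (1.176, 0.488)
∂f/∂u at (1.176, 0.488) = 0.568

0.568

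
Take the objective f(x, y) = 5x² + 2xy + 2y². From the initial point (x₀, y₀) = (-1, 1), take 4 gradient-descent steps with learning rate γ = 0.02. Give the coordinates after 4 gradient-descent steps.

∇f = (10x + 2y, 2x + 4y)
(x₁, y₁) = (-1, 1) − 0.02·(-8, 2) = (-0.84, 0.96)
(x₂, y₂) = (-0.84, 0.96) − 0.02·(-6.48, 2.16) = (-0.7104, 0.9168)
(x₃, y₃) = (-0.7104, 0.9168) − 0.02·(-5.2704, 2.2464) = (-0.604992, 0.871872)
(x₄, y₄) = (-0.604992, 0.871872) − 0.02·(-4.306176, 2.277504) = (-0.51886848, 0.82632192)

(-0.51886848, 0.82632192)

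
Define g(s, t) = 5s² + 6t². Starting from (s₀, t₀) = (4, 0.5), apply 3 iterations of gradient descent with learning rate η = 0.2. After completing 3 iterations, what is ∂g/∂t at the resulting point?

∇g = (10s, 12t)
(s₁, t₁) = (4, 0.5) − 0.2·(40, 6) = (-4, -0.7)
(s₂, t₂) = (-4, -0.7) − 0.2·(-40, -8.4) = (4, 0.98)
(s₃, t₃) = (4, 0.98) − 0.2·(40, 11.76) = (-4, -1.372)
∂g/∂t at (-4, -1.372) = -16.464

-16.464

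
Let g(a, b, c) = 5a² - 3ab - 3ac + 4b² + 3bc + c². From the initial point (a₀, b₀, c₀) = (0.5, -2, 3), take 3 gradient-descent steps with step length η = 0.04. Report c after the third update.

3.043488

∇g = (10a - 3b - 3c, -3a + 8b + 3c, -3a + 3b + 2c)
(a₁, b₁, c₁) = (0.5, -2, 3) − 0.04·(2, -8.5, -1.5) = (0.42, -1.66, 3.06)
(a₂, b₂, c₂) = (0.42, -1.66, 3.06) − 0.04·(0, -5.36, -0.12) = (0.42, -1.4456, 3.0648)
(a₃, b₃, c₃) = (0.42, -1.4456, 3.0648) − 0.04·(-0.6576, -3.6304, 0.5328) = (0.446304, -1.300384, 3.043488)
c = 3.043488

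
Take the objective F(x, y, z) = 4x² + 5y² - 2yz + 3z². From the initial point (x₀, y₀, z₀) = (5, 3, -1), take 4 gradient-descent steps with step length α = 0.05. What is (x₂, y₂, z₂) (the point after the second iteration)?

(1.8, 0.66, -0.14)

∇F = (8x, 10y - 2z, -2y + 6z)
(x₁, y₁, z₁) = (5, 3, -1) − 0.05·(40, 32, -12) = (3, 1.4, -0.4)
(x₂, y₂, z₂) = (3, 1.4, -0.4) − 0.05·(24, 14.8, -5.2) = (1.8, 0.66, -0.14)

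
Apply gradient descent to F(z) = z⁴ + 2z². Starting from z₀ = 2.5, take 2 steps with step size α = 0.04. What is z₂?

-0.32576

F′(z) = 4z³ + 4z
z₁ = 2.5 − 0.04·72.5 = -0.4
z₂ = -0.4 − 0.04·(-1.856) = -0.32576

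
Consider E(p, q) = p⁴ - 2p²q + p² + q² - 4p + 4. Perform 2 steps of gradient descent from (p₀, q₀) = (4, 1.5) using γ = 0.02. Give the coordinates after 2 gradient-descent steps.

∇E = (4p³ - 4pq + 2p - 4, -2p² + 2q)
Step 1: at (4, 1.5), ∇E = (236, -29) → (4, 1.5) − 0.02·(236, -29) = (-0.72, 2.08)
Step 2: at (-0.72, 2.08), ∇E = (-0.942592, 3.1232) → (-0.72, 2.08) − 0.02·(-0.942592, 3.1232) = (-0.70114816, 2.017536)

(-0.70114816, 2.017536)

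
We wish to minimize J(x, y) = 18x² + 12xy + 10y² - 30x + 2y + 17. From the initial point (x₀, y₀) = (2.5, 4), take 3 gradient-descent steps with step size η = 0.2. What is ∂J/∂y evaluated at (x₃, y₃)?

-29505.024

∇J = (36x + 12y - 30, 12x + 20y + 2)
(x₁, y₁) = (2.5, 4) − 0.2·(108, 112) = (-19.1, -18.4)
(x₂, y₂) = (-19.1, -18.4) − 0.2·(-938.4, -595.2) = (168.58, 100.64)
(x₃, y₃) = (168.58, 100.64) − 0.2·(7246.56, 4037.76) = (-1280.732, -706.912)
∂J/∂y at (-1280.732, -706.912) = -29505.024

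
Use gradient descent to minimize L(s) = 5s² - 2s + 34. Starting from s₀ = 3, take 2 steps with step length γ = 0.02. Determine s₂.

1.992

L′(s) = 10s - 2
s₁ = 3 − 0.02·28 = 2.44
s₂ = 2.44 − 0.02·22.4 = 1.992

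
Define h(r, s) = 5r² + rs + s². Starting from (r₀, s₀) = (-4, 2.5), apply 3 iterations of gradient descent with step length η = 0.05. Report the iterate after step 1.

∇h = (10r + s, r + 2s)
Step 1: at (-4, 2.5), ∇h = (-37.5, 1) → (-4, 2.5) − 0.05·(-37.5, 1) = (-2.125, 2.45)

(-2.125, 2.45)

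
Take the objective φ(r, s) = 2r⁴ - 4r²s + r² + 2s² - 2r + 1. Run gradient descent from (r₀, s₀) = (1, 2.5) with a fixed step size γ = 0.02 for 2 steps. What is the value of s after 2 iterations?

2.312608

∇φ = (8r³ - 8rs + 2r - 2, -4r² + 4s)
Step 1: at (1, 2.5), ∇φ = (-12, 6) → (1, 2.5) − 0.02·(-12, 6) = (1.24, 2.38)
Step 2: at (1.24, 2.38), ∇φ = (-7.876608, 3.3696) → (1.24, 2.38) − 0.02·(-7.876608, 3.3696) = (1.39753216, 2.312608)
s = 2.312608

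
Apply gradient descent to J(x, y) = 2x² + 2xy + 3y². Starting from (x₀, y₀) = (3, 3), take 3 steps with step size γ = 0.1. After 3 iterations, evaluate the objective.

∇J = (4x + 2y, 2x + 6y)
Step 1: at (3, 3), ∇J = (18, 24) → (3, 3) − 0.1·(18, 24) = (1.2, 0.6)
Step 2: at (1.2, 0.6), ∇J = (6, 6) → (1.2, 0.6) − 0.1·(6, 6) = (0.6, 0)
Step 3: at (0.6, 0), ∇J = (2.4, 1.2) → (0.6, 0) − 0.1·(2.4, 1.2) = (0.36, -0.12)
J(0.36, -0.12) = 0.216

0.216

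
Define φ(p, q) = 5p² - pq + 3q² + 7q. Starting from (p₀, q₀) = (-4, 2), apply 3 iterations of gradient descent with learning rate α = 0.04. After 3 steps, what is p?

∇φ = (10p - q, -p + 6q + 7)
(p₁, q₁) = (-4, 2) − 0.04·(-42, 23) = (-2.32, 1.08)
(p₂, q₂) = (-2.32, 1.08) − 0.04·(-24.28, 15.8) = (-1.3488, 0.448)
(p₃, q₃) = (-1.3488, 0.448) − 0.04·(-13.936, 11.0368) = (-0.79136, 0.006528)
p = -0.79136

-0.79136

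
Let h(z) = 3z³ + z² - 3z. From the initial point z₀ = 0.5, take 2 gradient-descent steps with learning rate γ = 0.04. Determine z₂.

0.484364

h′(z) = 9z² + 2z - 3
Step 1: h′(0.5) = 0.25; z₁ = 0.5 − 0.04·0.25 = 0.49
Step 2: h′(0.49) = 0.1409; z₂ = 0.49 − 0.04·0.1409 = 0.484364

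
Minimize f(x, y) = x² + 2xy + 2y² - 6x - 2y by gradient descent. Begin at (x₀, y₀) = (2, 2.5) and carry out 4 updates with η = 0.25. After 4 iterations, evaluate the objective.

∇f = (2x + 2y - 6, 2x + 4y - 2)
Step 1: at (2, 2.5), ∇f = (3, 12) → (2, 2.5) − 0.25·(3, 12) = (1.25, -0.5)
Step 2: at (1.25, -0.5), ∇f = (-4.5, -1.5) → (1.25, -0.5) − 0.25·(-4.5, -1.5) = (2.375, -0.125)
Step 3: at (2.375, -0.125), ∇f = (-1.5, 2.25) → (2.375, -0.125) − 0.25·(-1.5, 2.25) = (2.75, -0.6875)
Step 4: at (2.75, -0.6875), ∇f = (-1.875, 0.75) → (2.75, -0.6875) − 0.25·(-1.875, 0.75) = (3.21875, -0.875)
f(3.21875, -0.875) = -11.3037109375

-11.3037109375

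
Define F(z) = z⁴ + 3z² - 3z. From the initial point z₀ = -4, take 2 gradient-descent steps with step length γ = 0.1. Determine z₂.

F′(z) = 4z³ + 6z - 3
z₁ = -4 − 0.1·(-283) = 24.3
z₂ = 24.3 − 0.1·57538.428 = -5729.5428

-5729.5428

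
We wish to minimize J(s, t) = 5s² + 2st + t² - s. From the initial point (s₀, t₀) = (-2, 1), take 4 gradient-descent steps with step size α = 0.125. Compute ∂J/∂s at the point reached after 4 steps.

-0.40625

∇J = (10s + 2t - 1, 2s + 2t)
(s₁, t₁) = (-2, 1) − 0.125·(-19, -2) = (0.375, 1.25)
(s₂, t₂) = (0.375, 1.25) − 0.125·(5.25, 3.25) = (-0.28125, 0.84375)
(s₃, t₃) = (-0.28125, 0.84375) − 0.125·(-2.125, 1.125) = (-0.015625, 0.703125)
(s₄, t₄) = (-0.015625, 0.703125) − 0.125·(0.25, 1.375) = (-0.046875, 0.53125)
∂J/∂s at (-0.046875, 0.53125) = -0.40625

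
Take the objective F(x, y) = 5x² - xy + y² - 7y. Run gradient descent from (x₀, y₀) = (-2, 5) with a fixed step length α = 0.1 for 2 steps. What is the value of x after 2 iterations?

∇F = (10x - y, -x + 2y - 7)
Step 1: at (-2, 5), ∇F = (-25, 5) → (-2, 5) − 0.1·(-25, 5) = (0.5, 4.5)
Step 2: at (0.5, 4.5), ∇F = (0.5, 1.5) → (0.5, 4.5) − 0.1·(0.5, 1.5) = (0.45, 4.35)
x = 0.45

0.45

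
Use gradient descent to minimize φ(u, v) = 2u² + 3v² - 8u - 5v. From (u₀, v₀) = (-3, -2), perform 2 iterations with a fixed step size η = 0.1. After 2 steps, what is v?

∇φ = (4u - 8, 6v - 5)
Step 1: at (-3, -2), ∇φ = (-20, -17) → (-3, -2) − 0.1·(-20, -17) = (-1, -0.3)
Step 2: at (-1, -0.3), ∇φ = (-12, -6.8) → (-1, -0.3) − 0.1·(-12, -6.8) = (0.2, 0.38)
v = 0.38

0.38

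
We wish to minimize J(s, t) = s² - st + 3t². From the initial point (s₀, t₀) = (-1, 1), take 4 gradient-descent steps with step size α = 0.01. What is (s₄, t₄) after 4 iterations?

(-0.88752025, 0.74588569)

∇J = (2s - t, -s + 6t)
(s₁, t₁) = (-1, 1) − 0.01·(-3, 7) = (-0.97, 0.93)
(s₂, t₂) = (-0.97, 0.93) − 0.01·(-2.87, 6.55) = (-0.9413, 0.8645)
(s₃, t₃) = (-0.9413, 0.8645) − 0.01·(-2.7471, 6.1283) = (-0.913829, 0.803217)
(s₄, t₄) = (-0.913829, 0.803217) − 0.01·(-2.630875, 5.733131) = (-0.88752025, 0.74588569)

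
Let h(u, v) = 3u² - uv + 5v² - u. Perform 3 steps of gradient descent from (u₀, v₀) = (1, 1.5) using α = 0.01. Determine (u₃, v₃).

(0.8971945, 1.119592)

∇h = (6u - v - 1, -u + 10v)
Step 1: at (1, 1.5), ∇h = (3.5, 14) → (1, 1.5) − 0.01·(3.5, 14) = (0.965, 1.36)
Step 2: at (0.965, 1.36), ∇h = (3.43, 12.635) → (0.965, 1.36) − 0.01·(3.43, 12.635) = (0.9307, 1.23365)
Step 3: at (0.9307, 1.23365), ∇h = (3.35055, 11.4058) → (0.9307, 1.23365) − 0.01·(3.35055, 11.4058) = (0.8971945, 1.119592)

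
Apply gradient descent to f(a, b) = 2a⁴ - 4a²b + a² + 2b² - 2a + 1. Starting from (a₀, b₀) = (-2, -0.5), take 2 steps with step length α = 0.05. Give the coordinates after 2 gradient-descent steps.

∇f = (8a³ - 8ab + 2a - 2, -4a² + 4b)
Step 1: at (-2, -0.5), ∇f = (-78, -18) → (-2, -0.5) − 0.05·(-78, -18) = (1.9, 0.4)
Step 2: at (1.9, 0.4), ∇f = (50.592, -12.84) → (1.9, 0.4) − 0.05·(50.592, -12.84) = (-0.6296, 1.042)

(-0.6296, 1.042)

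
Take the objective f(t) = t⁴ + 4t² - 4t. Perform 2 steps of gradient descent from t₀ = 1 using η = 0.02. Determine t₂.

0.73818368

f′(t) = 4t³ + 8t - 4
Step 1: f′(1) = 8; t₁ = 1 − 0.02·8 = 0.84
Step 2: f′(0.84) = 5.090816; t₂ = 0.84 − 0.02·5.090816 = 0.73818368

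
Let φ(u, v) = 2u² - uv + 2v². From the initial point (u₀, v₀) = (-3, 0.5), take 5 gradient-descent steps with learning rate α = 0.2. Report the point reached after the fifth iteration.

∇φ = (4u - v, -u + 4v)
(u₁, v₁) = (-3, 0.5) − 0.2·(-12.5, 5) = (-0.5, -0.5)
(u₂, v₂) = (-0.5, -0.5) − 0.2·(-1.5, -1.5) = (-0.2, -0.2)
(u₃, v₃) = (-0.2, -0.2) − 0.2·(-0.6, -0.6) = (-0.08, -0.08)
(u₄, v₄) = (-0.08, -0.08) − 0.2·(-0.24, -0.24) = (-0.032, -0.032)
(u₅, v₅) = (-0.032, -0.032) − 0.2·(-0.096, -0.096) = (-0.0128, -0.0128)

(-0.0128, -0.0128)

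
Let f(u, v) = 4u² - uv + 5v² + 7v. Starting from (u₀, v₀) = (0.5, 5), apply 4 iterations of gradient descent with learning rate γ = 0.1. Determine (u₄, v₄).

(-0.08005, -0.7053)

∇f = (8u - v, -u + 10v + 7)
Step 1: at (0.5, 5), ∇f = (-1, 56.5) → (0.5, 5) − 0.1·(-1, 56.5) = (0.6, -0.65)
Step 2: at (0.6, -0.65), ∇f = (5.45, -0.1) → (0.6, -0.65) − 0.1·(5.45, -0.1) = (0.055, -0.64)
Step 3: at (0.055, -0.64), ∇f = (1.08, 0.545) → (0.055, -0.64) − 0.1·(1.08, 0.545) = (-0.053, -0.6945)
Step 4: at (-0.053, -0.6945), ∇f = (0.2705, 0.108) → (-0.053, -0.6945) − 0.1·(0.2705, 0.108) = (-0.08005, -0.7053)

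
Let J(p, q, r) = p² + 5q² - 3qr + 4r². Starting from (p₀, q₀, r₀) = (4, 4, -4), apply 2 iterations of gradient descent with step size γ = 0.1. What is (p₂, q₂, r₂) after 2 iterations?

∇J = (2p, 10q - 3r, -3q + 8r)
(p₁, q₁, r₁) = (4, 4, -4) − 0.1·(8, 52, -44) = (3.2, -1.2, 0.4)
(p₂, q₂, r₂) = (3.2, -1.2, 0.4) − 0.1·(6.4, -13.2, 6.8) = (2.56, 0.12, -0.28)

(2.56, 0.12, -0.28)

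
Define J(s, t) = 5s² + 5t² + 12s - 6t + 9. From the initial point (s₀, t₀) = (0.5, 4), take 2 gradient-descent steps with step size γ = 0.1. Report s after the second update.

-1.2

∇J = (10s + 12, 10t - 6)
(s₁, t₁) = (0.5, 4) − 0.1·(17, 34) = (-1.2, 0.6)
(s₂, t₂) = (-1.2, 0.6) − 0.1·(0, 0) = (-1.2, 0.6)
s = -1.2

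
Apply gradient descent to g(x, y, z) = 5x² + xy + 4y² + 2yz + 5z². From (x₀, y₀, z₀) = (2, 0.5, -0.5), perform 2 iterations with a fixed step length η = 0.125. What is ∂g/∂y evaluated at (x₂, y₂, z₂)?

0.78125

∇g = (10x + y, x + 8y + 2z, 2y + 10z)
(x₁, y₁, z₁) = (2, 0.5, -0.5) − 0.125·(20.5, 5, -4) = (-0.5625, -0.125, 0)
(x₂, y₂, z₂) = (-0.5625, -0.125, 0) − 0.125·(-5.75, -1.5625, -0.25) = (0.15625, 0.0703125, 0.03125)
∂g/∂y at (0.15625, 0.0703125, 0.03125) = 0.78125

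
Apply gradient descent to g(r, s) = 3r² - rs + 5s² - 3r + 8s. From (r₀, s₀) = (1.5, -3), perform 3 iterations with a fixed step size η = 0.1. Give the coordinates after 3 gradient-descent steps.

(0.416, -0.7525)

∇g = (6r - s - 3, -r + 10s + 8)
Step 1: at (1.5, -3), ∇g = (9, -23.5) → (1.5, -3) − 0.1·(9, -23.5) = (0.6, -0.65)
Step 2: at (0.6, -0.65), ∇g = (1.25, 0.9) → (0.6, -0.65) − 0.1·(1.25, 0.9) = (0.475, -0.74)
Step 3: at (0.475, -0.74), ∇g = (0.59, 0.125) → (0.475, -0.74) − 0.1·(0.59, 0.125) = (0.416, -0.7525)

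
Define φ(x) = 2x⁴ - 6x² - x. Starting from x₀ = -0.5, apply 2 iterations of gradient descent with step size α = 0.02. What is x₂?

φ′(x) = 8x³ - 12x - 1
Step 1: φ′(-0.5) = 4; x₁ = -0.5 − 0.02·4 = -0.58
Step 2: φ′(-0.58) = 4.399104; x₂ = -0.58 − 0.02·4.399104 = -0.66798208

-0.66798208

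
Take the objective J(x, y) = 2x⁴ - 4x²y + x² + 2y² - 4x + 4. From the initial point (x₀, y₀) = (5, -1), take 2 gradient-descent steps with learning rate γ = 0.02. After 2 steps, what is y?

21.269312

∇J = (8x³ - 8xy + 2x - 4, -4x² + 4y)
(x₁, y₁) = (5, -1) − 0.02·(1046, -104) = (-15.92, 1.08)
(x₂, y₂) = (-15.92, 1.08) − 0.02·(-32177.224704, -1009.4656) = (627.62449408, 21.269312)
y = 21.269312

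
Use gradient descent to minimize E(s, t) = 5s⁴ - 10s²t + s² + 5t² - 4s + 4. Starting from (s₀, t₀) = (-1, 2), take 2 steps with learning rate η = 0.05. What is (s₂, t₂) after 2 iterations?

(1.033, 2.195)

∇E = (20s³ - 20st + 2s - 4, -10s² + 10t)
Step 1: at (-1, 2), ∇E = (14, 10) → (-1, 2) − 0.05·(14, 10) = (-1.7, 1.5)
Step 2: at (-1.7, 1.5), ∇E = (-54.66, -13.9) → (-1.7, 1.5) − 0.05·(-54.66, -13.9) = (1.033, 2.195)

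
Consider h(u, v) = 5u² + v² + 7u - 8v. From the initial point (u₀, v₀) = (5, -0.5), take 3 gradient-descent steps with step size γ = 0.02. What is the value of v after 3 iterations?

0.018688

∇h = (10u + 7, 2v - 8)
Step 1: at (5, -0.5), ∇h = (57, -9) → (5, -0.5) − 0.02·(57, -9) = (3.86, -0.32)
Step 2: at (3.86, -0.32), ∇h = (45.6, -8.64) → (3.86, -0.32) − 0.02·(45.6, -8.64) = (2.948, -0.1472)
Step 3: at (2.948, -0.1472), ∇h = (36.48, -8.2944) → (2.948, -0.1472) − 0.02·(36.48, -8.2944) = (2.2184, 0.018688)
v = 0.018688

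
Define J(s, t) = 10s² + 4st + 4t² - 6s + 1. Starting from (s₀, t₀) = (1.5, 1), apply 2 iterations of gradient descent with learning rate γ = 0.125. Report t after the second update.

∇J = (20s + 4t - 6, 4s + 8t)
Step 1: at (1.5, 1), ∇J = (28, 14) → (1.5, 1) − 0.125·(28, 14) = (-2, -0.75)
Step 2: at (-2, -0.75), ∇J = (-49, -14) → (-2, -0.75) − 0.125·(-49, -14) = (4.125, 1)
t = 1

1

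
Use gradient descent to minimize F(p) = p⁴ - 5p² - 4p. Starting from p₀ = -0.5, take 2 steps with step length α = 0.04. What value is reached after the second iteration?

F′(p) = 4p³ - 10p - 4
p₁ = -0.5 − 0.04·0.5 = -0.52
p₂ = -0.52 − 0.04·0.637568 = -0.54550272

-0.54550272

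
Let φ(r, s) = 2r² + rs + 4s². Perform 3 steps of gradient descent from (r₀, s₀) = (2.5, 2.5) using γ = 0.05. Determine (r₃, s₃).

(1.1084375, 0.3671875)

∇φ = (4r + s, r + 8s)
(r₁, s₁) = (2.5, 2.5) − 0.05·(12.5, 22.5) = (1.875, 1.375)
(r₂, s₂) = (1.875, 1.375) − 0.05·(8.875, 12.875) = (1.43125, 0.73125)
(r₃, s₃) = (1.43125, 0.73125) − 0.05·(6.45625, 7.28125) = (1.1084375, 0.3671875)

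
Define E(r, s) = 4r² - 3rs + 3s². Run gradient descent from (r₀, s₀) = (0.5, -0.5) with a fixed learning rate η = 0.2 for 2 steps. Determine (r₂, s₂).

∇E = (8r - 3s, -3r + 6s)
(r₁, s₁) = (0.5, -0.5) − 0.2·(5.5, -4.5) = (-0.6, 0.4)
(r₂, s₂) = (-0.6, 0.4) − 0.2·(-6, 4.2) = (0.6, -0.44)

(0.6, -0.44)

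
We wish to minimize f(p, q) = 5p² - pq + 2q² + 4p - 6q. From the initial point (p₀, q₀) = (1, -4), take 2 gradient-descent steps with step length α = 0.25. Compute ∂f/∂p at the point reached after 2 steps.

50.25

∇f = (10p - q + 4, -p + 4q - 6)
Step 1: at (1, -4), ∇f = (18, -23) → (1, -4) − 0.25·(18, -23) = (-3.5, 1.75)
Step 2: at (-3.5, 1.75), ∇f = (-32.75, 4.5) → (-3.5, 1.75) − 0.25·(-32.75, 4.5) = (4.6875, 0.625)
∂f/∂p at (4.6875, 0.625) = 50.25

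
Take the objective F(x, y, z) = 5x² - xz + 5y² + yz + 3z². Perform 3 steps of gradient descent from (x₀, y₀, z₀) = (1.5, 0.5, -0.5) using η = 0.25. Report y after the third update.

∇F = (10x - z, 10y + z, -x + y + 6z)
(x₁, y₁, z₁) = (1.5, 0.5, -0.5) − 0.25·(15.5, 4.5, -4) = (-2.375, -0.625, 0.5)
(x₂, y₂, z₂) = (-2.375, -0.625, 0.5) − 0.25·(-24.25, -5.75, 4.75) = (3.6875, 0.8125, -0.6875)
(x₃, y₃, z₃) = (3.6875, 0.8125, -0.6875) − 0.25·(37.5625, 7.4375, -7) = (-5.703125, -1.046875, 1.0625)
y = -1.046875

-1.046875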